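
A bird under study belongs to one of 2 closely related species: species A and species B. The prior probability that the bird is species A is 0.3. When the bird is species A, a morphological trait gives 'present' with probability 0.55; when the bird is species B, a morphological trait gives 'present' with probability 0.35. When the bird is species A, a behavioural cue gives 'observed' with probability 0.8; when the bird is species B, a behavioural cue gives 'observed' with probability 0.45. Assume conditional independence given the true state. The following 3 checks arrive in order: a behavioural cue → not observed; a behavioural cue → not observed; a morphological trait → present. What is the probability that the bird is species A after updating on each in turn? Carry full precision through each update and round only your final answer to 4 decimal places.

After a behavioural cue='not observed': P(species A) = 0.2·0.3000 / (0.2·0.3000 + 0.55·0.7000) ≈ 0.1348
After a behavioural cue='not observed': P(species A) = 0.2·0.1348 / (0.2·0.1348 + 0.55·0.8652) ≈ 0.0536
After a morphological trait='present': P(species A) = 0.55·0.0536 / (0.55·0.0536 + 0.35·0.9464) ≈ 0.0818

0.0818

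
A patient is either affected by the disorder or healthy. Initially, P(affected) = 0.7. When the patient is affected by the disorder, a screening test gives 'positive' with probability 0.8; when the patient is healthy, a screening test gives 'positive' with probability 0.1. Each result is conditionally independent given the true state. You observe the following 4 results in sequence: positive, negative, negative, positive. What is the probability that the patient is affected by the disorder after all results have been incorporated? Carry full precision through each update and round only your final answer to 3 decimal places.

After 'positive': P(affected) = 0.8·0.7000 / (0.8·0.7000 + 0.1·0.3000) ≈ 0.9492
After 'negative': P(affected) = 0.2·0.9492 / (0.2·0.9492 + 0.9·0.0508) ≈ 0.8058
After 'negative': P(affected) = 0.2·0.8058 / (0.2·0.8058 + 0.9·0.1942) ≈ 0.4797
After 'positive': P(affected) = 0.8·0.4797 / (0.8·0.4797 + 0.1·0.5203) ≈ 0.8806

0.881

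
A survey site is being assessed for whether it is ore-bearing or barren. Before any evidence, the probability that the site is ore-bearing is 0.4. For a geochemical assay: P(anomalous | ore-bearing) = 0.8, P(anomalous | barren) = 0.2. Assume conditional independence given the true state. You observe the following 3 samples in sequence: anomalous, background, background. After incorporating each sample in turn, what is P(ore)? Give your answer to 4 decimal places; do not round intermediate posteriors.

After 'anomalous': P(ore) = 0.8·0.4000 / (0.8·0.4000 + 0.2·0.6000) ≈ 0.7273
After 'background': P(ore) = 0.2·0.7273 / (0.2·0.7273 + 0.8·0.2727) ≈ 0.4000
After 'background': P(ore) = 0.2·0.4000 / (0.2·0.4000 + 0.8·0.6000) ≈ 0.1429

0.1429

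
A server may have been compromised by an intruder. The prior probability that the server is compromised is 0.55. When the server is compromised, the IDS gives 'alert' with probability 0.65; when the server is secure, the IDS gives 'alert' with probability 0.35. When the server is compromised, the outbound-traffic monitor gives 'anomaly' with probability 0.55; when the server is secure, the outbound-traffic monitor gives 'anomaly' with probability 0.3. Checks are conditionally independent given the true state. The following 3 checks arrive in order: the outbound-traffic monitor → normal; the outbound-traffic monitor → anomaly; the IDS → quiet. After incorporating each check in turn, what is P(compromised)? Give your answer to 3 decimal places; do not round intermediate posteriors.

After the outbound-traffic monitor='normal': P(compromised) = 0.45·0.5500 / (0.45·0.5500 + 0.7·0.4500) ≈ 0.4400
After the outbound-traffic monitor='anomaly': P(compromised) = 0.55·0.4400 / (0.55·0.4400 + 0.3·0.5600) ≈ 0.5902
After the IDS='quiet': P(compromised) = 0.35·0.5902 / (0.35·0.5902 + 0.65·0.4098) ≈ 0.4368

0.437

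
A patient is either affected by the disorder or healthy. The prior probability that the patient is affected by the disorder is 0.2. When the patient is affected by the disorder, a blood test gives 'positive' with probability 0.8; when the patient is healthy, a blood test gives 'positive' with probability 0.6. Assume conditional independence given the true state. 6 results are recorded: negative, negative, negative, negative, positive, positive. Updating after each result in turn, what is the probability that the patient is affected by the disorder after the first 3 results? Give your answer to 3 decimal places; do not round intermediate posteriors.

0.030

After 'negative': P(affected) = 0.2·0.2000 / (0.2·0.2000 + 0.4·0.8000) ≈ 0.1111
After 'negative': P(affected) = 0.2·0.1111 / (0.2·0.1111 + 0.4·0.8889) ≈ 0.0588
After 'negative': P(affected) = 0.2·0.0588 / (0.2·0.0588 + 0.4·0.9412) ≈ 0.0303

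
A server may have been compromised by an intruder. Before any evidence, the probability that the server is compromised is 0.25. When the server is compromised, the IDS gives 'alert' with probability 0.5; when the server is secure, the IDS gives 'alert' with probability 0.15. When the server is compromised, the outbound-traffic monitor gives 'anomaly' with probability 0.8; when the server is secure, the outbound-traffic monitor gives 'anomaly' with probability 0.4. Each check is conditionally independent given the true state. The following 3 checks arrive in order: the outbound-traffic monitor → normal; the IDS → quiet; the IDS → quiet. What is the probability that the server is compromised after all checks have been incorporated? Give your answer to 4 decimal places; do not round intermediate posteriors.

After the outbound-traffic monitor='normal': P(compromised) = 0.2·0.2500 / (0.2·0.2500 + 0.6·0.7500) ≈ 0.1000
After the IDS='quiet': P(compromised) = 0.5·0.1000 / (0.5·0.1000 + 0.85·0.9000) ≈ 0.0613
After the IDS='quiet': P(compromised) = 0.5·0.0613 / (0.5·0.0613 + 0.85·0.9387) ≈ 0.0370

0.0370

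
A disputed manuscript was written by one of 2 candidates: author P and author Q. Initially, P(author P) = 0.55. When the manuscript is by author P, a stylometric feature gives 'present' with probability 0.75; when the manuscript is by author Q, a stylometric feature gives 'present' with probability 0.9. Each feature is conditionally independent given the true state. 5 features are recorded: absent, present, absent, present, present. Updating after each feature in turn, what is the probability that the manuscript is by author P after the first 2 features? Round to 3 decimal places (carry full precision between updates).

Apply Bayes' rule sequentially, carrying P(author P) forward.
After 'absent': P(author P) = 0.25·0.5500 / (0.25·0.5500 + 0.1·0.4500) ≈ 0.7534
After 'present': P(author P) = 0.75·0.7534 / (0.75·0.7534 + 0.9·0.2466) ≈ 0.7180

0.718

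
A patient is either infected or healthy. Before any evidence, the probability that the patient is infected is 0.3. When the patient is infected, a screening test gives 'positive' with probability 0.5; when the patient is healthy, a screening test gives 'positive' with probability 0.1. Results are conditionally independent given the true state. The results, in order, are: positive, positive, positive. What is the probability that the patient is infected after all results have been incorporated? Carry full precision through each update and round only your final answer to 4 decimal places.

Each posterior becomes the prior for the next update.
After 'positive': P(infected) = 0.5·0.3000 / (0.5·0.3000 + 0.1·0.7000) ≈ 0.6818
After 'positive': P(infected) = 0.5·0.6818 / (0.5·0.6818 + 0.1·0.3182) ≈ 0.9146
After 'positive': P(infected) = 0.5·0.9146 / (0.5·0.9146 + 0.1·0.0854) ≈ 0.9817

0.9817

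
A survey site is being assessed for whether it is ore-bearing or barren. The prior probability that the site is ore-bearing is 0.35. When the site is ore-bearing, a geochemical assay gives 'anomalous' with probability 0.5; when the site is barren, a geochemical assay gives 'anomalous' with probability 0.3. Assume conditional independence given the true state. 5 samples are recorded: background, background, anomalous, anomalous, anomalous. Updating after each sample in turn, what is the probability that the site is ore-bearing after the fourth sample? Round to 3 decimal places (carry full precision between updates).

Each posterior becomes the prior for the next update.
After 'background': P(ore) = 0.5·0.3500 / (0.5·0.3500 + 0.7·0.6500) ≈ 0.2778
After 'background': P(ore) = 0.5·0.2778 / (0.5·0.2778 + 0.7·0.7222) ≈ 0.2155
After 'anomalous': P(ore) = 0.5·0.2155 / (0.5·0.2155 + 0.3·0.7845) ≈ 0.3141
After 'anomalous': P(ore) = 0.5·0.3141 / (0.5·0.3141 + 0.3·0.6859) ≈ 0.4328

0.433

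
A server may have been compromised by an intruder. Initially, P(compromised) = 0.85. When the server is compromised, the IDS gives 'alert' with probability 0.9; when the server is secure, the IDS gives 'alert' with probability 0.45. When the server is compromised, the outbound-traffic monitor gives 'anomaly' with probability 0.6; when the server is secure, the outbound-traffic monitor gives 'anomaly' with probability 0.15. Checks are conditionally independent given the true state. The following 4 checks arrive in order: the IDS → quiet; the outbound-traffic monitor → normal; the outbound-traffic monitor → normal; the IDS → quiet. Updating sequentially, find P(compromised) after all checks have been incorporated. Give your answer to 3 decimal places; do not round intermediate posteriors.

0.040

After the IDS='quiet': P(compromised) = 0.1·0.8500 / (0.1·0.8500 + 0.55·0.1500) ≈ 0.5075
After the outbound-traffic monitor='normal': P(compromised) = 0.4·0.5075 / (0.4·0.5075 + 0.85·0.4925) ≈ 0.3265
After the outbound-traffic monitor='normal': P(compromised) = 0.4·0.3265 / (0.4·0.3265 + 0.85·0.6735) ≈ 0.1858
After the IDS='quiet': P(compromised) = 0.1·0.1858 / (0.1·0.1858 + 0.55·0.8142) ≈ 0.0398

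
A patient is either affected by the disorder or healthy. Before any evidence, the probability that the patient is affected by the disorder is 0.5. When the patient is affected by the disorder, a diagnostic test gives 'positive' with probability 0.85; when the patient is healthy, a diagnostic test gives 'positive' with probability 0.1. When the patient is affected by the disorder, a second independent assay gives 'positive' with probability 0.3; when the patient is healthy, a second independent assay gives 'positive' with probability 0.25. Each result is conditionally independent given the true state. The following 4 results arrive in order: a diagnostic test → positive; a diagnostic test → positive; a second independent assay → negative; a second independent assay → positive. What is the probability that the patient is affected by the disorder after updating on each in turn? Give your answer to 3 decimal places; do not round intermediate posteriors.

After a diagnostic test='positive': P(affected) = 0.85·0.5000 / (0.85·0.5000 + 0.1·0.5000) ≈ 0.8947
After a diagnostic test='positive': P(affected) = 0.85·0.8947 / (0.85·0.8947 + 0.1·0.1053) ≈ 0.9863
After a second independent assay='negative': P(affected) = 0.7·0.9863 / (0.7·0.9863 + 0.75·0.0137) ≈ 0.9854
After a second independent assay='positive': P(affected) = 0.3·0.9854 / (0.3·0.9854 + 0.25·0.0146) ≈ 0.9878

0.988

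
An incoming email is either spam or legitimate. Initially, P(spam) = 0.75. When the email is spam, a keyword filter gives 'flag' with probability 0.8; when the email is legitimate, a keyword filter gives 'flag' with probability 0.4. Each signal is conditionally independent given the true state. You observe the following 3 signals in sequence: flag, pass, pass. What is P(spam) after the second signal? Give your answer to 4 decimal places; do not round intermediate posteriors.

0.6667

After 'flag': P(spam) = 0.8·0.7500 / (0.8·0.7500 + 0.4·0.2500) ≈ 0.8571
After 'pass': P(spam) = 0.2·0.8571 / (0.2·0.8571 + 0.6·0.1429) ≈ 0.6667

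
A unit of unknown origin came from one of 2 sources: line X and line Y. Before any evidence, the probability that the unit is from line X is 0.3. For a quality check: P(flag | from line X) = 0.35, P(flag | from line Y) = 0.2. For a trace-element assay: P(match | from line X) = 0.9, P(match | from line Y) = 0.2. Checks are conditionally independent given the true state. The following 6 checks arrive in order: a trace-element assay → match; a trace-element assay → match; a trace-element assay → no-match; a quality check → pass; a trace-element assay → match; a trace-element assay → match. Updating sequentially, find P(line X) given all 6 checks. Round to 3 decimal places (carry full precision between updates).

0.947

After a trace-element assay='match': P(line X) = 0.9·0.3000 / (0.9·0.3000 + 0.2·0.7000) ≈ 0.6585
After a trace-element assay='match': P(line X) = 0.9·0.6585 / (0.9·0.6585 + 0.2·0.3415) ≈ 0.8967
After a trace-element assay='no-match': P(line X) = 0.1·0.8967 / (0.1·0.8967 + 0.8·0.1033) ≈ 0.5203
After a quality check='pass': P(line X) = 0.65·0.5203 / (0.65·0.5203 + 0.8·0.4797) ≈ 0.4685
After a trace-element assay='match': P(line X) = 0.9·0.4685 / (0.9·0.4685 + 0.2·0.5315) ≈ 0.7986
After a trace-element assay='match': P(line X) = 0.9·0.7986 / (0.9·0.7986 + 0.2·0.2014) ≈ 0.9469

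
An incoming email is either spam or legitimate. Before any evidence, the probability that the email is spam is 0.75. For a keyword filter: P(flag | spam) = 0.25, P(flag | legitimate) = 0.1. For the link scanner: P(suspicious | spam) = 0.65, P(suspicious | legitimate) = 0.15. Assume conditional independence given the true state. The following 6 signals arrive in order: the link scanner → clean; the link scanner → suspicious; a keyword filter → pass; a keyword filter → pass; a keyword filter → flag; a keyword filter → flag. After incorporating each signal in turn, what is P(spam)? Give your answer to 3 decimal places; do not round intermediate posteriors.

After the link scanner='clean': P(spam) = 0.35·0.7500 / (0.35·0.7500 + 0.85·0.2500) ≈ 0.5526
After the link scanner='suspicious': P(spam) = 0.65·0.5526 / (0.65·0.5526 + 0.15·0.4474) ≈ 0.8426
After a keyword filter='pass': P(spam) = 0.75·0.8426 / (0.75·0.8426 + 0.9·0.1574) ≈ 0.8169
After a keyword filter='pass': P(spam) = 0.75·0.8169 / (0.75·0.8169 + 0.9·0.1831) ≈ 0.7880
After a keyword filter='flag': P(spam) = 0.25·0.7880 / (0.25·0.7880 + 0.1·0.2120) ≈ 0.9028
After a keyword filter='flag': P(spam) = 0.25·0.9028 / (0.25·0.9028 + 0.1·0.0972) ≈ 0.9587

0.959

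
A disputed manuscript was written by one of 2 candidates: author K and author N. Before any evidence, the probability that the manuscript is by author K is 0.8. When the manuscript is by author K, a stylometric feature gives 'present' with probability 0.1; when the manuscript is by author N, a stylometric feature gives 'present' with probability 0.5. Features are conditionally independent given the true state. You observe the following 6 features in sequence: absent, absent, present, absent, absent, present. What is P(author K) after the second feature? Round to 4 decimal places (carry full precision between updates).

0.9284

After 'absent': P(author K) = 0.9·0.8000 / (0.9·0.8000 + 0.5·0.2000) ≈ 0.8780
After 'absent': P(author K) = 0.9·0.8780 / (0.9·0.8780 + 0.5·0.1220) ≈ 0.9284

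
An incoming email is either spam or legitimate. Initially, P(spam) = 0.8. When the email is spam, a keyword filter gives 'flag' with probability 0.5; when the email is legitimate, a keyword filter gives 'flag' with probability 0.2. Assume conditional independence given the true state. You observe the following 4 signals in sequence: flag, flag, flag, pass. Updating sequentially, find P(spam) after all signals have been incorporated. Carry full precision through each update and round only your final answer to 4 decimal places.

After 'flag': P(spam) = 0.5·0.8000 / (0.5·0.8000 + 0.2·0.2000) ≈ 0.9091
After 'flag': P(spam) = 0.5·0.9091 / (0.5·0.9091 + 0.2·0.0909) ≈ 0.9615
After 'flag': P(spam) = 0.5·0.9615 / (0.5·0.9615 + 0.2·0.0385) ≈ 0.9843
After 'pass': P(spam) = 0.5·0.9843 / (0.5·0.9843 + 0.8·0.0157) ≈ 0.9750

0.9750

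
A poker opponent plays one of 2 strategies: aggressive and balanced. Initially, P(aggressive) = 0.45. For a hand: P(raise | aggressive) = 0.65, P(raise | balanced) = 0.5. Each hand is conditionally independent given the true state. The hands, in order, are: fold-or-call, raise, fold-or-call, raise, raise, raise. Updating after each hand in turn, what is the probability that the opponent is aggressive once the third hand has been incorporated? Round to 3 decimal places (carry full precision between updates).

Apply Bayes' rule sequentially, carrying P(aggressive) forward.
After 'fold-or-call': P(aggressive) = 0.35·0.4500 / (0.35·0.4500 + 0.5·0.5500) ≈ 0.3642
After 'raise': P(aggressive) = 0.65·0.3642 / (0.65·0.3642 + 0.5·0.6358) ≈ 0.4268
After 'fold-or-call': P(aggressive) = 0.35·0.4268 / (0.35·0.4268 + 0.5·0.5732) ≈ 0.3426

0.343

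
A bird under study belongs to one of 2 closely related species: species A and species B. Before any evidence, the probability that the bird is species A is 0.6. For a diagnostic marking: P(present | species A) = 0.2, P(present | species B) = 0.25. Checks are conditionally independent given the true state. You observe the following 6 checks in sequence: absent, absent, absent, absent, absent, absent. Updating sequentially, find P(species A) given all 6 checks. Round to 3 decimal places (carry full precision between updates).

0.688

After 'absent': P(species A) = 0.8·0.6000 / (0.8·0.6000 + 0.75·0.4000) ≈ 0.6154
After 'absent': P(species A) = 0.8·0.6154 / (0.8·0.6154 + 0.75·0.3846) ≈ 0.6305
After 'absent': P(species A) = 0.8·0.6305 / (0.8·0.6305 + 0.75·0.3695) ≈ 0.6454
After 'absent': P(species A) = 0.8·0.6454 / (0.8·0.6454 + 0.75·0.3546) ≈ 0.6601
After 'absent': P(species A) = 0.8·0.6601 / (0.8·0.6601 + 0.75·0.3399) ≈ 0.6744
After 'absent': P(species A) = 0.8·0.6744 / (0.8·0.6744 + 0.75·0.3256) ≈ 0.6884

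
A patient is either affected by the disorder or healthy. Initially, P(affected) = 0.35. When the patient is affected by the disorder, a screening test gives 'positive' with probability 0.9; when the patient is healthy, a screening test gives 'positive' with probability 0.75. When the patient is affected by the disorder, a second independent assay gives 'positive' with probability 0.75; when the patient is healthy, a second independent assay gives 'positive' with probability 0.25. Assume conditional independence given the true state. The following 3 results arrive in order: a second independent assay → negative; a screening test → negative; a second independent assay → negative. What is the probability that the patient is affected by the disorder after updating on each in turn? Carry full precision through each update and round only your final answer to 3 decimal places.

0.023

Each posterior becomes the prior for the next update.
After a second independent assay='negative': P(affected) = 0.25·0.3500 / (0.25·0.3500 + 0.75·0.6500) ≈ 0.1522
After a screening test='negative': P(affected) = 0.1·0.1522 / (0.1·0.1522 + 0.25·0.8478) ≈ 0.0670
After a second independent assay='negative': P(affected) = 0.25·0.0670 / (0.25·0.0670 + 0.75·0.9330) ≈ 0.0234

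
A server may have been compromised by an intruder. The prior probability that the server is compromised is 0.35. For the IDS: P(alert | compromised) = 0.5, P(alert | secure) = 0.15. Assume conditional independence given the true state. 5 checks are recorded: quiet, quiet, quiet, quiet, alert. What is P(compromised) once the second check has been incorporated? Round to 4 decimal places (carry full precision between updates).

After 'quiet': P(compromised) = 0.5·0.3500 / (0.5·0.3500 + 0.85·0.6500) ≈ 0.2405
After 'quiet': P(compromised) = 0.5·0.2405 / (0.5·0.2405 + 0.85·0.7595) ≈ 0.1571

0.1571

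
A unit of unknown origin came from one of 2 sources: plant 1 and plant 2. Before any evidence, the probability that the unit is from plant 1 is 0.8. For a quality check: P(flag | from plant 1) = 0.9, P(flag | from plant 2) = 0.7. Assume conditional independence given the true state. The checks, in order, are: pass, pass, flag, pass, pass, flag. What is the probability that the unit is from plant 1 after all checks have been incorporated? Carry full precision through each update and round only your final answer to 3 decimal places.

0.075

After 'pass': P(plant 1) = 0.1·0.8000 / (0.1·0.8000 + 0.3·0.2000) ≈ 0.5714
After 'pass': P(plant 1) = 0.1·0.5714 / (0.1·0.5714 + 0.3·0.4286) ≈ 0.3077
After 'flag': P(plant 1) = 0.9·0.3077 / (0.9·0.3077 + 0.7·0.6923) ≈ 0.3636
After 'pass': P(plant 1) = 0.1·0.3636 / (0.1·0.3636 + 0.3·0.6364) ≈ 0.1600
After 'pass': P(plant 1) = 0.1·0.1600 / (0.1·0.1600 + 0.3·0.8400) ≈ 0.0597
After 'flag': P(plant 1) = 0.9·0.0597 / (0.9·0.0597 + 0.7·0.9403) ≈ 0.0755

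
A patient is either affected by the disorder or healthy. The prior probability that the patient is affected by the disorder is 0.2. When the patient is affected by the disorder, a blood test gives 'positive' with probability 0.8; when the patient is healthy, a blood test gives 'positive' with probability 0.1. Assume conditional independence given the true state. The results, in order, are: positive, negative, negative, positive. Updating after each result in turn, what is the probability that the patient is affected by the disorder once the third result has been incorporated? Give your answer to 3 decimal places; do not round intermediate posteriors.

0.090

After 'positive': P(affected) = 0.8·0.2000 / (0.8·0.2000 + 0.1·0.8000) ≈ 0.6667
After 'negative': P(affected) = 0.2·0.6667 / (0.2·0.6667 + 0.9·0.3333) ≈ 0.3077
After 'negative': P(affected) = 0.2·0.3077 / (0.2·0.3077 + 0.9·0.6923) ≈ 0.0899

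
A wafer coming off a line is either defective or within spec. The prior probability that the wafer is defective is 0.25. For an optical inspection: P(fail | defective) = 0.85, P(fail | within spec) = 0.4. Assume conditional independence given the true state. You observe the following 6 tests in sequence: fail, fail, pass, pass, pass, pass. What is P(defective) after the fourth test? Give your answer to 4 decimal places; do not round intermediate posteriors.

After 'fail': P(defective) = 0.85·0.2500 / (0.85·0.2500 + 0.4·0.7500) ≈ 0.4146
After 'fail': P(defective) = 0.85·0.4146 / (0.85·0.4146 + 0.4·0.5854) ≈ 0.6008
After 'pass': P(defective) = 0.15·0.6008 / (0.15·0.6008 + 0.6·0.3992) ≈ 0.2734
After 'pass': P(defective) = 0.15·0.2734 / (0.15·0.2734 + 0.6·0.7266) ≈ 0.0860

0.0860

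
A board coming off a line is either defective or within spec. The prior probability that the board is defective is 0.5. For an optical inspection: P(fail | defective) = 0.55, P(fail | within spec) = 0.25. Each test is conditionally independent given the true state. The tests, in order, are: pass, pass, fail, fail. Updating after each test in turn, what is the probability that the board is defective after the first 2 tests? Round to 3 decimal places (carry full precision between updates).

0.265

After 'pass': P(defective) = 0.45·0.5000 / (0.45·0.5000 + 0.75·0.5000) ≈ 0.3750
After 'pass': P(defective) = 0.45·0.3750 / (0.45·0.3750 + 0.75·0.6250) ≈ 0.2647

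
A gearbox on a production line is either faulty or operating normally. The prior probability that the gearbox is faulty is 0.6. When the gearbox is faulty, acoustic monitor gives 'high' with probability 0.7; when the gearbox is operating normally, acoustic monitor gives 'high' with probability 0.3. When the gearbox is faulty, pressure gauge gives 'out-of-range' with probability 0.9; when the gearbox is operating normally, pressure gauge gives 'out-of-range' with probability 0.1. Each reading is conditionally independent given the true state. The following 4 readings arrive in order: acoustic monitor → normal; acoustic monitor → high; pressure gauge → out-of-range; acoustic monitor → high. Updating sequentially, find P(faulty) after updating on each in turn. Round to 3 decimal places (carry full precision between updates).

0.969

After acoustic monitor='normal': P(faulty) = 0.3·0.6000 / (0.3·0.6000 + 0.7·0.4000) ≈ 0.3913
After acoustic monitor='high': P(faulty) = 0.7·0.3913 / (0.7·0.3913 + 0.3·0.6087) ≈ 0.6000
After pressure gauge='out-of-range': P(faulty) = 0.9·0.6000 / (0.9·0.6000 + 0.1·0.4000) ≈ 0.9310
After acoustic monitor='high': P(faulty) = 0.7·0.9310 / (0.7·0.9310 + 0.3·0.0690) ≈ 0.9692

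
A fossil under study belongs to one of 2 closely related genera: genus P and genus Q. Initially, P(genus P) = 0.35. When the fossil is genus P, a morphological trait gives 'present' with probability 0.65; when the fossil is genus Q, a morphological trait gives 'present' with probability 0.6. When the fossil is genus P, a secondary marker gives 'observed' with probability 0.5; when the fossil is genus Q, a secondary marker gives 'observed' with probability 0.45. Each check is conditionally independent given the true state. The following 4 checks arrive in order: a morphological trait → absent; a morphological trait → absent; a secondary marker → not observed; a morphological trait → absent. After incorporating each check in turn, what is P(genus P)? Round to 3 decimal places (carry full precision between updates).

After a morphological trait='absent': P(genus P) = 0.35·0.3500 / (0.35·0.3500 + 0.4·0.6500) ≈ 0.3203
After a morphological trait='absent': P(genus P) = 0.35·0.3203 / (0.35·0.3203 + 0.4·0.6797) ≈ 0.2919
After a secondary marker='not observed': P(genus P) = 0.5·0.2919 / (0.5·0.2919 + 0.55·0.7081) ≈ 0.2726
After a morphological trait='absent': P(genus P) = 0.35·0.2726 / (0.35·0.2726 + 0.4·0.7274) ≈ 0.2470

0.247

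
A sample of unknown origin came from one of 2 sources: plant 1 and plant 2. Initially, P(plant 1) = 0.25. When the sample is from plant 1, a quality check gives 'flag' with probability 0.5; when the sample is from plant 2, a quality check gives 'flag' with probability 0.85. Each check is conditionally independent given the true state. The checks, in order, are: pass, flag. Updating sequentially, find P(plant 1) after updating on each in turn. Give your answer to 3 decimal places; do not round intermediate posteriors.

Apply Bayes' rule sequentially, carrying P(plant 1) forward.
After 'pass': P(plant 1) = 0.5·0.2500 / (0.5·0.2500 + 0.15·0.7500) ≈ 0.5263
After 'flag': P(plant 1) = 0.5·0.5263 / (0.5·0.5263 + 0.85·0.4737) ≈ 0.3953

0.395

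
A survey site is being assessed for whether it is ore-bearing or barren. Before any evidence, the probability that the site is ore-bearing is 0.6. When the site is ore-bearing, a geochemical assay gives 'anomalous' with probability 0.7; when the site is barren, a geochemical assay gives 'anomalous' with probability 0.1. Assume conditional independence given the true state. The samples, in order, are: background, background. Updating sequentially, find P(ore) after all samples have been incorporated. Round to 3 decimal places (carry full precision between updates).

After 'background': P(ore) = 0.3·0.6000 / (0.3·0.6000 + 0.9·0.4000) ≈ 0.3333
After 'background': P(ore) = 0.3·0.3333 / (0.3·0.3333 + 0.9·0.6667) ≈ 0.1429

0.143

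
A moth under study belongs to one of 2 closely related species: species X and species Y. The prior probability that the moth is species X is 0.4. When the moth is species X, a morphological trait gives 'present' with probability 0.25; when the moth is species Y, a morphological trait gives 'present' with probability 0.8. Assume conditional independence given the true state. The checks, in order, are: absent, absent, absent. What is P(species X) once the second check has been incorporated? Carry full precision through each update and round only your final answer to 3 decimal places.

After 'absent': P(species X) = 0.75·0.4000 / (0.75·0.4000 + 0.2·0.6000) ≈ 0.7143
After 'absent': P(species X) = 0.75·0.7143 / (0.75·0.7143 + 0.2·0.2857) ≈ 0.9036

0.904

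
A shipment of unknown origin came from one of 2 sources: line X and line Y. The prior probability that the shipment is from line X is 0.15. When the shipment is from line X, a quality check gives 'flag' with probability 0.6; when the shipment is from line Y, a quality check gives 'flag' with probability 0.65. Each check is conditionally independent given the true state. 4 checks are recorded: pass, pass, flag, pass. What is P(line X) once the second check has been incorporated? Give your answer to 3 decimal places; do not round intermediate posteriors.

0.187

After 'pass': P(line X) = 0.4·0.1500 / (0.4·0.1500 + 0.35·0.8500) ≈ 0.1678
After 'pass': P(line X) = 0.4·0.1678 / (0.4·0.1678 + 0.35·0.8322) ≈ 0.1873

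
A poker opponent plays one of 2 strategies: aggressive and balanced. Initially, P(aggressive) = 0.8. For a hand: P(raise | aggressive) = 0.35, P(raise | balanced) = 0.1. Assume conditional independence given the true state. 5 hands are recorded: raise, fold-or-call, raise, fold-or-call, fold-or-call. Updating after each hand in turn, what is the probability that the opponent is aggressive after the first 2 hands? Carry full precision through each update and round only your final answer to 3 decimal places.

Apply Bayes' rule sequentially, carrying P(aggressive) forward.
After 'raise': P(aggressive) = 0.35·0.8000 / (0.35·0.8000 + 0.1·0.2000) ≈ 0.9333
After 'fold-or-call': P(aggressive) = 0.65·0.9333 / (0.65·0.9333 + 0.9·0.0667) ≈ 0.9100

0.910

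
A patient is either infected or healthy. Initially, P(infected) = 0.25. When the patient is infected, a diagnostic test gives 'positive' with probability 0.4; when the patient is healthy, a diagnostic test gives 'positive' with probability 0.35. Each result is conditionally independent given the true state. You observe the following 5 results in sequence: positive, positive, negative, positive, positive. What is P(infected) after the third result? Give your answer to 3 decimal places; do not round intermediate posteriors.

After 'positive': P(infected) = 0.4·0.2500 / (0.4·0.2500 + 0.35·0.7500) ≈ 0.2759
After 'positive': P(infected) = 0.4·0.2759 / (0.4·0.2759 + 0.35·0.7241) ≈ 0.3033
After 'negative': P(infected) = 0.6·0.3033 / (0.6·0.3033 + 0.65·0.6967) ≈ 0.2867

0.287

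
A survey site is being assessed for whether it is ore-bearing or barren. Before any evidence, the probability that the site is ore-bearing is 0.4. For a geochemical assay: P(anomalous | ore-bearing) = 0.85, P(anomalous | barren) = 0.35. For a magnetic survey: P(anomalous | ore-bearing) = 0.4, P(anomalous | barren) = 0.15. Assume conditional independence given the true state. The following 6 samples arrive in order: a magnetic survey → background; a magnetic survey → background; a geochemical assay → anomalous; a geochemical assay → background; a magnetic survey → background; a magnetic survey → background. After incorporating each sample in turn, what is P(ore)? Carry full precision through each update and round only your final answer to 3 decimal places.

0.085

After a magnetic survey='background': P(ore) = 0.6·0.4000 / (0.6·0.4000 + 0.85·0.6000) ≈ 0.3200
After a magnetic survey='background': P(ore) = 0.6·0.3200 / (0.6·0.3200 + 0.85·0.6800) ≈ 0.2494
After a geochemical assay='anomalous': P(ore) = 0.85·0.2494 / (0.85·0.2494 + 0.35·0.7506) ≈ 0.4465
After a geochemical assay='background': P(ore) = 0.15·0.4465 / (0.15·0.4465 + 0.65·0.5535) ≈ 0.1569
After a magnetic survey='background': P(ore) = 0.6·0.1569 / (0.6·0.1569 + 0.85·0.8431) ≈ 0.1161
After a magnetic survey='background': P(ore) = 0.6·0.1161 / (0.6·0.1161 + 0.85·0.8839) ≈ 0.0849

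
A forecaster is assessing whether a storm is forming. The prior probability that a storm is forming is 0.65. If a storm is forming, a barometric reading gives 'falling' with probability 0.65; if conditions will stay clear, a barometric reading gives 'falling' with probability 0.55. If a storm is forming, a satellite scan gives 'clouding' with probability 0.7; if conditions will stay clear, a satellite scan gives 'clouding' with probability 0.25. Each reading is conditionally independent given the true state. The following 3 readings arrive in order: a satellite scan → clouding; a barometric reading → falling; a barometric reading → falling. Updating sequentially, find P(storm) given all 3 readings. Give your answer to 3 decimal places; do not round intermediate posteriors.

0.879

After a satellite scan='clouding': P(storm) = 0.7·0.6500 / (0.7·0.6500 + 0.25·0.3500) ≈ 0.8387
After a barometric reading='falling': P(storm) = 0.65·0.8387 / (0.65·0.8387 + 0.55·0.1613) ≈ 0.8601
After a barometric reading='falling': P(storm) = 0.65·0.8601 / (0.65·0.8601 + 0.55·0.1399) ≈ 0.8790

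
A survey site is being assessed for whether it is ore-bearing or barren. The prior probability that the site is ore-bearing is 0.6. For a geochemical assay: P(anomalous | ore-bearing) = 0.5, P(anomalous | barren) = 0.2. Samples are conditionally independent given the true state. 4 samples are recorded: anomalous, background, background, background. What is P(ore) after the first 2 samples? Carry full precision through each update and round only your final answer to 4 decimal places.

0.7009

After 'anomalous': P(ore) = 0.5·0.6000 / (0.5·0.6000 + 0.2·0.4000) ≈ 0.7895
After 'background': P(ore) = 0.5·0.7895 / (0.5·0.7895 + 0.8·0.2105) ≈ 0.7009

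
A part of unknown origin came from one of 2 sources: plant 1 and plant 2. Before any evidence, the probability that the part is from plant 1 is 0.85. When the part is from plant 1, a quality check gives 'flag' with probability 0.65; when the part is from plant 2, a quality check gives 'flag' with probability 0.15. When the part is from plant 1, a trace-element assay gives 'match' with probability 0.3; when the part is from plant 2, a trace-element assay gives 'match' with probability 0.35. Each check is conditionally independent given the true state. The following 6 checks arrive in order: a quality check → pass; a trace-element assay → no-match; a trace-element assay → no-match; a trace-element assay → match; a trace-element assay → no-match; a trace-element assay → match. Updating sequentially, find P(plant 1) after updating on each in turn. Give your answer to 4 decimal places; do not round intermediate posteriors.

0.6816

After a quality check='pass': P(plant 1) = 0.35·0.8500 / (0.35·0.8500 + 0.85·0.1500) ≈ 0.7000
After a trace-element assay='no-match': P(plant 1) = 0.7·0.7000 / (0.7·0.7000 + 0.65·0.3000) ≈ 0.7153
After a trace-element assay='no-match': P(plant 1) = 0.7·0.7153 / (0.7·0.7153 + 0.65·0.2847) ≈ 0.7302
After a trace-element assay='match': P(plant 1) = 0.3·0.7302 / (0.3·0.7302 + 0.35·0.2698) ≈ 0.6988
After a trace-element assay='no-match': P(plant 1) = 0.7·0.6988 / (0.7·0.6988 + 0.65·0.3012) ≈ 0.7141
After a trace-element assay='match': P(plant 1) = 0.3·0.7141 / (0.3·0.7141 + 0.35·0.2859) ≈ 0.6816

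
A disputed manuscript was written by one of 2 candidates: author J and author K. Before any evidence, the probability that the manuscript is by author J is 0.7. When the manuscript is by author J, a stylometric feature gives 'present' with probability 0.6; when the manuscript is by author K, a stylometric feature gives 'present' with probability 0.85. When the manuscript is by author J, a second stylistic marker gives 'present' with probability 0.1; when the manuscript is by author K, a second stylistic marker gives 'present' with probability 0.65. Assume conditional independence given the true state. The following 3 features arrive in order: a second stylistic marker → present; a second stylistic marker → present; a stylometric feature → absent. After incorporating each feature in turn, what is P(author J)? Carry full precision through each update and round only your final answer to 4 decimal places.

After a second stylistic marker='present': P(author J) = 0.1·0.7000 / (0.1·0.7000 + 0.65·0.3000) ≈ 0.2642
After a second stylistic marker='present': P(author J) = 0.1·0.2642 / (0.1·0.2642 + 0.65·0.7358) ≈ 0.0523
After a stylometric feature='absent': P(author J) = 0.4·0.0523 / (0.4·0.0523 + 0.15·0.9477) ≈ 0.1284

0.1284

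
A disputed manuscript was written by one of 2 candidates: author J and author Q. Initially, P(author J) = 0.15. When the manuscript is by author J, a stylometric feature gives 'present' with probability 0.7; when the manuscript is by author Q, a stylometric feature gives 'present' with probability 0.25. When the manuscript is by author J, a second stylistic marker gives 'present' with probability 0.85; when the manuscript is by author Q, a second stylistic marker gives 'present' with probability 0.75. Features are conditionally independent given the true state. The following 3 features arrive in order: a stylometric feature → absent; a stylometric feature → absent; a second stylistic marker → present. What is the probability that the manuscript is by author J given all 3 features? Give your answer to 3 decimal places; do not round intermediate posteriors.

0.031

After a stylometric feature='absent': P(author J) = 0.3·0.1500 / (0.3·0.1500 + 0.75·0.8500) ≈ 0.0659
After a stylometric feature='absent': P(author J) = 0.3·0.0659 / (0.3·0.0659 + 0.75·0.9341) ≈ 0.0275
After a second stylistic marker='present': P(author J) = 0.85·0.0275 / (0.85·0.0275 + 0.75·0.9725) ≈ 0.0310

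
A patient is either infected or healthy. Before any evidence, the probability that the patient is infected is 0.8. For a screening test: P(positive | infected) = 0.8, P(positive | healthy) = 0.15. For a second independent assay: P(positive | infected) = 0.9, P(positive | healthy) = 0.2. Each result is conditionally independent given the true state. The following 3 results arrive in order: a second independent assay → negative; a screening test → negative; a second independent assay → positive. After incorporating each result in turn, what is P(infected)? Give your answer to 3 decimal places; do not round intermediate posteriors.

After a second independent assay='negative': P(infected) = 0.1·0.8000 / (0.1·0.8000 + 0.8·0.2000) ≈ 0.3333
After a screening test='negative': P(infected) = 0.2·0.3333 / (0.2·0.3333 + 0.85·0.6667) ≈ 0.1053
After a second independent assay='positive': P(infected) = 0.9·0.1053 / (0.9·0.1053 + 0.2·0.8947) ≈ 0.3462

0.346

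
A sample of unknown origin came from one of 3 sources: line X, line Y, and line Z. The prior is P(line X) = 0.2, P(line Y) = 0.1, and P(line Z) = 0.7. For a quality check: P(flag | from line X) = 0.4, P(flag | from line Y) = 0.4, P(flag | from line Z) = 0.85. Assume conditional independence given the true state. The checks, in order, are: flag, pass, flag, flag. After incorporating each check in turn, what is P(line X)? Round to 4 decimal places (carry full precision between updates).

Apply Bayes' rule sequentially, carrying P(line X) forward.
After 'flag': normaliser = 0.4·0.2000 + 0.4·0.1000 + 0.85·0.7000; P(line X) ≈ 0.1119, P(line Y) ≈ 0.0559, P(line Z) ≈ 0.8322
After 'pass': normaliser = 0.6·0.1119 + 0.6·0.0559 + 0.15·0.8322; P(line X) ≈ 0.2977, P(line Y) ≈ 0.1488, P(line Z) ≈ 0.5535
After 'flag': normaliser = 0.4·0.2977 + 0.4·0.1488 + 0.85·0.5535; P(line X) ≈ 0.1834, P(line Y) ≈ 0.0917, P(line Z) ≈ 0.7248
After 'flag': normaliser = 0.4·0.1834 + 0.4·0.0917 + 0.85·0.7248; P(line X) ≈ 0.1010, P(line Y) ≈ 0.0505, P(line Z) ≈ 0.8484

0.1010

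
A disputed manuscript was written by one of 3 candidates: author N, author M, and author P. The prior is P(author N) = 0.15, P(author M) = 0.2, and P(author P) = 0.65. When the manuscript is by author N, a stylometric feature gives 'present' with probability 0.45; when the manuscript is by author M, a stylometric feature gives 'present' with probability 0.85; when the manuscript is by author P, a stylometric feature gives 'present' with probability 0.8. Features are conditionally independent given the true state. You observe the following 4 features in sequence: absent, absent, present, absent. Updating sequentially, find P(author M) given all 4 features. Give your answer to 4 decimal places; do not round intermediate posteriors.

0.0359

After 'absent': normaliser = 0.55·0.1500 + 0.15·0.2000 + 0.2·0.6500; P(author N) ≈ 0.3402, P(author M) ≈ 0.1237, P(author P) ≈ 0.5361
After 'absent': normaliser = 0.55·0.3402 + 0.15·0.1237 + 0.2·0.5361; P(author N) ≈ 0.5980, P(author M) ≈ 0.0593, P(author P) ≈ 0.3427
After 'present': normaliser = 0.45·0.5980 + 0.85·0.0593 + 0.8·0.3427; P(author N) ≈ 0.4533, P(author M) ≈ 0.0849, P(author P) ≈ 0.4618
After 'absent': normaliser = 0.55·0.4533 + 0.15·0.0849 + 0.2·0.4618; P(author N) ≈ 0.7035, P(author M) ≈ 0.0359, P(author P) ≈ 0.2606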